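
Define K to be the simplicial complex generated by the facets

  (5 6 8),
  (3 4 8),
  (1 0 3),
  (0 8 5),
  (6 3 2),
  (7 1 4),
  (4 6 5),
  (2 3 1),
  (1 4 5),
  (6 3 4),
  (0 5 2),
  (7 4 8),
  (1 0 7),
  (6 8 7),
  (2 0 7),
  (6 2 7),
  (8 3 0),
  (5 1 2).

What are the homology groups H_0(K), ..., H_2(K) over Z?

H_0 ≅ Z,  H_1 ≅ Z ⊕ Z/2Z,  H_2 = 0.

We work with the vertex ordering 0 < 1 < 2 < 3 < 4 < 5 < 6 < 7 < 8. The simplices of K, each written with vertices in increasing order, are:

  0-simplices (9): [0], [1], [2], [3], [4], [5], [6], [7], [8]
  1-simplices (27): (27 of them)
  2-simplices (18): [0,1,3], [0,1,7], [0,2,5], [0,2,7], [0,3,8], [0,5,8], [1,2,3], [1,2,5], [1,4,5], [1,4,7], [2,3,6], [2,6,7], [3,4,6], [3,4,8], [4,5,6], [4,7,8], [5,6,8], [6,7,8]

so the chain groups are C_0 ≅ Z^9, C_1 ≅ Z^27, C_2 ≅ Z^18.

The boundary map ∂_1: C_1 → C_0 maps an edge to its endpoints' difference, ∂[p,q] = q − p.
As a 9×27 matrix over Z this has rank 8, with invariant factors (1,1,1,1,1,1,1,1).

∂_2: C_2 → C_1 acts by ∂[p,q,r] = [q,r] − [p,r] + [p,q]. For instance
  ∂[2,3,6] = [3,6] − [2,6] + [2,3],
  ∂[4,5,6] = [5,6] − [4,6] + [4,5].
This gives a 27×18 integer matrix of rank 18; reducing to Smith normal form yields diagonal entries (1,1,1,1,1,1,1,1,1,1,1,1,1,1,1,1,1,2).

From H_k ≅ ker(∂_k) / im(∂_{k+1}) we obtain:

  H_0: rank C_0 − rank ∂_1 = 9 − 8 = 1, and the invariant factors of ∂_1 are all 1, so H_0 = Z.
  H_1: rank ker ∂_1 − rank ∂_2 = (27 − 8) − 18 = 1, and ∂_2 has invariant factor 2 > 1, so H_1 = Z ⊕ Z/2Z.
  H_2: rank ker ∂_2 − rank ∂_3 = (18 − 18) − 0 = 0, and there is no ∂_3, so H_2 = 0.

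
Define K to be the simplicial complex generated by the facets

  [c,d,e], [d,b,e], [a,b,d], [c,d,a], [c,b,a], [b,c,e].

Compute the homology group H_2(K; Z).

H_2 ≅ Z.

K has 5 vertices, 9 edges, 6 triangles.
rank ∂_2 = 5, rank ∂_3 = 0 ⇒ b_2 = 6 − 5 − 0 = 1. So H_2 = Z.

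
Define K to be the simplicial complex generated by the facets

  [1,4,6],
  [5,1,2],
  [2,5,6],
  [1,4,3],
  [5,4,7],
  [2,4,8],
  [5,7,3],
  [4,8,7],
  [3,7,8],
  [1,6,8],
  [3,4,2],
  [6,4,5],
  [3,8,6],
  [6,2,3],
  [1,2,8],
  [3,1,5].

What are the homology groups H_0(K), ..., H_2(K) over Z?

H_0 ≅ Z,  H_1 ≅ Z^2,  H_2 ≅ Z.

Fix the vertex order 1 < 2 < 3 < 4 < 5 < 6 < 7 < 8 and write every simplex with vertices in increasing order. Then dim K = 2 and the simplices of K are:

  0-simplices (8): [1], [2], [3], [4], [5], [6], [7], [8]
  1-simplices (24): (24 of them)
  2-simplices (16): [1,2,5], [1,2,8], [1,3,4], [1,3,5], [1,4,6], [1,6,8], [2,3,4], [2,3,6], [2,4,8], [2,5,6], [3,5,7], [3,6,8], [3,7,8], [4,5,6], [4,5,7], [4,7,8]

giving chain groups C_0 ≅ Z^8, C_1 ≅ Z^24, C_2 ≅ Z^16.

The boundary map ∂_1: C_1 → C_0 is given by ∂[p,q] = [q] − [p].
The resulting 8×24 matrix has rank 7, and its Smith normal form has invariant factors (1,1,1,1,1,1,1).

The boundary map ∂_2: C_2 → C_1 maps a triangle to the signed sum of its edges. For instance
  ∂[1,4,6] = [4,6] − [1,6] + [1,4],
  ∂[2,4,8] = [4,8] − [2,8] + [2,4].
The 24×16 boundary matrix has rank 15 and Smith normal form diag(1,1,1,1,1,1,1,1,1,1,1,1,1,1,1).

Computing H_k = (kernel of ∂_k) / (image of ∂_{k+1}):

  H_0: rank C_0 − rank ∂_1 = 8 − 7 = 1, and the invariant factors of ∂_1 are all 1, so H_0 ≅ Z.
  H_1: rank ker ∂_1 − rank ∂_2 = (24 − 7) − 15 = 2, and the invariant factors of ∂_2 are all 1, so H_1 ≅ Z^2.
  H_2: rank ker ∂_2 − rank ∂_3 = (16 − 15) − 0 = 1, and there is no ∂_3, so H_2 ≅ Z.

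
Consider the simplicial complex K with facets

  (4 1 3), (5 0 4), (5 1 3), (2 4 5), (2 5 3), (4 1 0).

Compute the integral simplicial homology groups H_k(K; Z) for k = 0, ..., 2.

Take the total order 0 < 1 < 2 < 3 < 4 < 5 on the vertex set. Then K (dimension 2) consists of the simplices:

  0-simplices (6): [0], [1], [2], [3], [4], [5]
  1-simplices (12): [0,1], [0,4], [0,5], [1,3], [1,4], [1,5], [2,3], [2,4], [2,5], [3,4], [3,5], [4,5]
  2-simplices (6): [0,1,4], [0,4,5], [1,3,4], [1,3,5], [2,3,5], [2,4,5]

giving chain groups C_0 ≅ Z^6, C_1 ≅ Z^12, C_2 ≅ Z^6.

The boundary map ∂_1: C_1 → C_0 sends each edge [p,q] (with p < q) to q − p.
The resulting 6×12 matrix has rank 5, and its Smith normal form has invariant factors (1,1,1,1,1).

Boundary ∂_2: C_2 → C_1 sends each 2-simplex [p,q,r] to [q,r] − [p,r] + [p,q]. For instance
  ∂[2,3,5] = [3,5] − [2,5] + [2,3],
  ∂[0,1,4] = [1,4] − [0,4] + [0,1].
The resulting 12×6 matrix has rank 6, and its Smith normal form has invariant factors (1,1,1,1,1,1).

Now H_k = ker ∂_k / im ∂_{k+1}, so:

  H_0: rank C_0 − rank ∂_1 = 6 − 5 = 1, and the invariant factors of ∂_1 are all 1, so H_0 ≅ Z.
  H_1: rank ker ∂_1 − rank ∂_2 = (12 − 5) − 6 = 1, and the invariant factors of ∂_2 are all 1, so H_1 ≅ Z.
  H_2: rank ker ∂_2 − rank ∂_3 = (6 − 6) − 0 = 0, and there is no ∂_3, so H_2 ≅ 0.

H_0 = Z,  H_1 = Z,  H_2 = 0.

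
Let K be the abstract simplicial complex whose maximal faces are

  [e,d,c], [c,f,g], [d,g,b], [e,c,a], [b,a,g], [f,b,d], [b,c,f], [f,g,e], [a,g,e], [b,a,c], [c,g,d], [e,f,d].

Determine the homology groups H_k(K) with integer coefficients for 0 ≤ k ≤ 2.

Fix the vertex order a < b < c < d < e < f < g and write every simplex with vertices in increasing order. Then dim K = 2 and the simplices of K are:

  0-simplices (7): a, b, c, d, e, f, g
  1-simplices (18): ab, ac, ae, ag, bc, bd, bf, bg, cd, ce, cf, cg, de, df, dg, ef, eg, fg
  2-simplices (12): abc, abg, ace, aeg, bcf, bdf, bdg, cde, cdg, cfg, def, efg

Hence C_0 ≅ Z^7, C_1 ≅ Z^18, C_2 ≅ Z^12.

The boundary map ∂_1: C_1 → C_0 maps an edge to its endpoints' difference, ∂[p,q] = q − p.
This gives a 7×18 integer matrix of rank 6; reducing to Smith normal form yields diagonal entries (1,1,1,1,1,1).

The boundary map ∂_2: C_2 → C_1 sends each 2-simplex [p,q,r] to [q,r] − [p,r] + [p,q]. For instance
  ∂abg = bg − ag + ab,
  ∂bcf = cf − bf + bc.
As a 18×12 matrix over Z this has rank 12, with invariant factors (1,1,1,1,1,1,1,1,1,1,1,2).

From H_k ≅ ker(∂_k) / im(∂_{k+1}) we obtain:

  H_0: rank C_0 − rank ∂_1 = 7 − 6 = 1, and the invariant factors of ∂_1 are all 1, so H_0 = Z.
  H_1: rank ker ∂_1 − rank ∂_2 = (18 − 6) − 12 = 0, and ∂_2 has invariant factor 2 > 1, so H_1 = Z_2.
  H_2: rank ker ∂_2 − rank ∂_3 = (12 − 12) − 0 = 0, and there is no ∂_3, so H_2 = 0.

As a check, the Euler characteristic is 7 − 18 + 12 = 1, which agrees with 1 − 0 + 0 = 1.

H_0 ≅ Z,  H_1 ≅ Z_2,  H_2 = 0.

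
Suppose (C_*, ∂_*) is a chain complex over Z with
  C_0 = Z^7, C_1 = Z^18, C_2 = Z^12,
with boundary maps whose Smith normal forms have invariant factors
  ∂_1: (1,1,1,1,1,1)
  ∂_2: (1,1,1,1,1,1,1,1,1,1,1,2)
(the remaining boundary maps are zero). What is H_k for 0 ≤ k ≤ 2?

H_0 ≅ Z,  H_1 ≅ Z_2,  H_2 = 0.

H_0: b_0 = 7 − 0 − 6 = 1; torsion from ∂_1 factors > 1: none. So H_0 ≅ Z.
H_1: b_1 = 18 − 6 − 12 = 0; torsion from ∂_2 factors > 1: [2]. So H_1 ≅ Z_2.
H_2: b_2 = 12 − 12 − 0 = 0; torsion from ∂_3 factors > 1: none. So H_2 ≅ 0.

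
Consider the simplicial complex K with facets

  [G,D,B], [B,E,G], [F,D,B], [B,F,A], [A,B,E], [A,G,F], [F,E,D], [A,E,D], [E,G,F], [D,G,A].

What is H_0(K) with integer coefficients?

Fix the vertex order A < B < D < E < F < G and write every simplex with vertices in increasing order. Then dim K = 2 and the simplices of K are:

  0-simplices (6): A, B, D, E, F, G
  1-simplices (15): AB, AD, AE, AF, AG, BD, BE, BF, BG, DE, DF, DG, EF, EG, FG
  2-simplices (10): ABE, ABF, ADE, ADG, AFG, BDF, BDG, BEG, DEF, EFG

Hence C_0 ≅ Z^6, C_1 ≅ Z^15, C_2 ≅ Z^10.

Boundary ∂_1: C_1 → C_0 is given by ∂[p,q] = [q] − [p].
This gives a 6×15 integer matrix of rank 5; reducing to Smith normal form yields diagonal entries (1,1,1,1,1).

The boundary map ∂_2: C_2 → C_1 maps a triangle to the signed sum of its edges. For instance
  ∂ABE = BE − AE + AB,
  ∂ADG = DG − AG + AD.
The resulting 15×10 matrix has rank 10, and its Smith normal form has invariant factors (1,1,1,1,1,1,1,1,1,2).

From H_k ≅ ker(∂_k) / im(∂_{k+1}) we obtain:

  H_0: rank C_0 − rank ∂_1 = 6 − 5 = 1, and the invariant factors of ∂_1 are all 1, so H_0 = Z.

(K is a triangulation of the real projective plane RP^2.)

H_0 = Z.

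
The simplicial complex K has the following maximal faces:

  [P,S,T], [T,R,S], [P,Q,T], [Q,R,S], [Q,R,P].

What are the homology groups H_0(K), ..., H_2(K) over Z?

Take the total order P < Q < R < S < T on the vertex set. Then K (dimension 2) consists of the simplices:

  0-simplices (5): P, Q, R, S, T
  1-simplices (10): PQ, PR, PS, PT, QR, QS, QT, RS, RT, ST
  2-simplices (5): PQR, PQT, PST, QRS, RST

giving chain groups C_0 ≅ Z^5, C_1 ≅ Z^10, C_2 ≅ Z^5.

Boundary ∂_1: C_1 → C_0 is given by ∂[p,q] = [q] − [p]. For instance
  ∂PR = R − P.
This gives a 5×10 integer matrix of rank 4; reducing to Smith normal form yields diagonal entries (1,1,1,1).

Boundary ∂_2: C_2 → C_1 maps a triangle to the signed sum of its edges. For instance
  ∂PQR = QR − PR + PQ,
  ∂PQT = QT − PT + PQ.
As a 10×5 matrix over Z this has rank 5, with invariant factors (1,1,1,1,1).

Reading off H_k = ker ∂_k / im ∂_{k+1}:

  H_0: rank C_0 − rank ∂_1 = 5 − 4 = 1, and the invariant factors of ∂_1 are all 1, so H_0 = Z.
  H_1: rank ker ∂_1 − rank ∂_2 = (10 − 4) − 5 = 1, and the invariant factors of ∂_2 are all 1, so H_1 = Z.
  H_2: rank ker ∂_2 − rank ∂_3 = (5 − 5) − 0 = 0, and there is no ∂_3, so H_2 = 0.

As a check, the Euler characteristic is 5 − 10 + 5 = 0, which agrees with 1 − 1 + 0 = 0.
(K is a triangulation of the Möbius band.)

H_0 ≅ Z,  H_1 ≅ Z,  H_2 = 0.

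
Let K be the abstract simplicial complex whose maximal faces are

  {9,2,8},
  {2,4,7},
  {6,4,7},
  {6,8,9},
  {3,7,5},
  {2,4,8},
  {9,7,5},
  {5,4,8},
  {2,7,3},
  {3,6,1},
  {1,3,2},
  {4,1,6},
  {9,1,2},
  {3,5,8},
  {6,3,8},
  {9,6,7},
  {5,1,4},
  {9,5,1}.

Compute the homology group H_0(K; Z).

Order the vertices as 1 < 2 < 3 < 4 < 5 < 6 < 7 < 8 < 9. Listing each simplex with vertices in this order, K has dimension 2 with simplices:

  0-simplices (9): [1], [2], [3], [4], [5], [6], [7], [8], [9]
  1-simplices (27): (27 of them)
  2-simplices (18): [1,2,3], [1,2,9], [1,3,6], [1,4,5], [1,4,6], [1,5,9], [2,3,7], [2,4,7], [2,4,8], [2,8,9], [3,5,7], [3,5,8], [3,6,8], [4,5,8], [4,6,7], [5,7,9], [6,7,9], [6,8,9]

so the chain groups are C_0 ≅ Z^9, C_1 ≅ Z^27, C_2 ≅ Z^18.

Boundary ∂_1: C_1 → C_0 sends each edge [p,q] (with p < q) to q − p. For instance
  ∂[2,8] = [8] − [2].
As a 9×27 matrix over Z this has rank 8, with invariant factors (1,1,1,1,1,1,1,1).

Boundary ∂_2: C_2 → C_1 sends each 2-simplex [p,q,r] to [q,r] − [p,r] + [p,q]. For instance
  ∂[1,5,9] = [5,9] − [1,9] + [1,5],
  ∂[4,5,8] = [5,8] − [4,8] + [4,5].
As a 27×18 matrix over Z this has rank 17, with invariant factors (1,1,1,1,1,1,1,1,1,1,1,1,1,1,1,1,1).

Computing H_k = (kernel of ∂_k) / (image of ∂_{k+1}):

  H_0: rank C_0 − rank ∂_1 = 9 − 8 = 1, and the invariant factors of ∂_1 are all 1, so H_0 ≅ Z.

H_0 ≅ Z.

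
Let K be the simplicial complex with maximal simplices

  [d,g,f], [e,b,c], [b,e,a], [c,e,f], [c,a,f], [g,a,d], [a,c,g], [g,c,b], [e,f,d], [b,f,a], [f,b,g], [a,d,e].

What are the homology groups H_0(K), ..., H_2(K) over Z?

H_0 = Z,  H_1 = Z/2,  H_2 = 0.

K has 7 vertices, 18 edges, 12 triangles.
rank ∂_0 = 0, rank ∂_1 = 6 ⇒ b_0 = 7 − 0 − 6 = 1; all invariant factors of ∂_1 are 1 so no torsion. So H_0 ≅ Z.
rank ∂_1 = 6, rank ∂_2 = 12 ⇒ b_1 = 18 − 6 − 12 = 0; ∂_2 has invariant factor(s) [2] giving torsion. So H_1 ≅ Z/2.
rank ∂_2 = 12, rank ∂_3 = 0 ⇒ b_2 = 12 − 12 − 0 = 0. So H_2 ≅ 0.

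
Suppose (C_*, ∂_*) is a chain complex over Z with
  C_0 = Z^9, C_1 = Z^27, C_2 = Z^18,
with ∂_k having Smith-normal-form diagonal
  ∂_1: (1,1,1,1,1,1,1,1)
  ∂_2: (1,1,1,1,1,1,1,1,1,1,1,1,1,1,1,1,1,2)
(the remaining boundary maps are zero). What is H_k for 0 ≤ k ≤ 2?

H_0 = Z,  H_1 = Z ⊕ Z/2Z,  H_2 = 0.

H_0: b_0 = 9 − 0 − 8 = 1; torsion from ∂_1 factors > 1: none. So H_0 = Z.
H_1: b_1 = 27 − 8 − 18 = 1; torsion from ∂_2 factors > 1: [2]. So H_1 = Z ⊕ Z/2Z.
H_2: b_2 = 18 − 18 − 0 = 0; torsion from ∂_3 factors > 1: none. So H_2 = 0.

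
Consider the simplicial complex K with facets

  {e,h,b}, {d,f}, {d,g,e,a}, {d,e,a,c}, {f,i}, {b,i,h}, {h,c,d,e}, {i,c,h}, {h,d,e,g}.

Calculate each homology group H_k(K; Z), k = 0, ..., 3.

We work with the vertex ordering a < b < c < d < e < f < g < h < i. The simplices of K, each written with vertices in increasing order, are:

  0-simplices (9): a, b, c, d, e, f, g, h, i
  1-simplices (20): ac, ad, ae, ag, be, bh, bi, cd, ce, ch, ci, de, df, dg, dh, eg, eh, fi, gh, hi
  2-simplices (15): acd, ace, ade, adg, aeg, beh, bhi, cde, cdh, ceh, chi, deg, deh, dgh, egh
  3-simplices (4): acde, adeg, cdeh, degh

Hence C_0 ≅ Z^9, C_1 ≅ Z^20, C_2 ≅ Z^15, C_3 ≅ Z^4.

The boundary map ∂_1: C_1 → C_0 sends each edge [p,q] (with p < q) to q − p.
The 9×20 boundary matrix has rank 8 and Smith normal form diag(1,1,1,1,1,1,1,1).

The boundary map ∂_2: C_2 → C_1 maps a triangle to the signed sum of its edges. For instance
  ∂ace = ce − ae + ac,
  ∂acd = cd − ad + ac.
As a 20×15 matrix over Z this has rank 11, with invariant factors (1,1,1,1,1,1,1,1,1,1,1).

Boundary ∂_3: C_3 → C_2 sends each 3-simplex σ to the alternating sum Σ_i (−1)^i (σ with its i-th vertex removed). For instance
  ∂degh = egh − dgh + deh − deg,
  ∂acde = cde − ade + ace − acd.
The 15×4 boundary matrix has rank 4 and Smith normal form diag(1,1,1,1).

From H_k ≅ ker(∂_k) / im(∂_{k+1}) we obtain:

  H_0: rank C_0 − rank ∂_1 = 9 − 8 = 1, and the invariant factors of ∂_1 are all 1, so H_0 ≅ Z.
  H_1: rank ker ∂_1 − rank ∂_2 = (20 − 8) − 11 = 1, and the invariant factors of ∂_2 are all 1, so H_1 ≅ Z.
  H_2: rank ker ∂_2 − rank ∂_3 = (15 − 11) − 4 = 0, and the invariant factors of ∂_3 are all 1, so H_2 ≅ 0.
  H_3: rank ker ∂_3 − rank ∂_4 = (4 − 4) − 0 = 0, and there is no ∂_4, so H_3 ≅ 0.

As a check, the Euler characteristic is 9 − 20 + 15 − 4 = 0, which agrees with 1 − 1 + 0 − 0 = 0.

H_0 ≅ Z,  H_1 ≅ Z,  H_2 = 0,  H_3 = 0.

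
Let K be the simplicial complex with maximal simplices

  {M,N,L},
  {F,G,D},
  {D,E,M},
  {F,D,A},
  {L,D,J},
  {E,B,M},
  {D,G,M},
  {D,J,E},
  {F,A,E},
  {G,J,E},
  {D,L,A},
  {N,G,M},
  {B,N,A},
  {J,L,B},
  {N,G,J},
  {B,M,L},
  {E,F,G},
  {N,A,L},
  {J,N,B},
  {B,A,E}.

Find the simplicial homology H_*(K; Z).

Take the total order A < B < D < E < F < G < J < L < M < N on the vertex set. Then K (dimension 2) consists of the simplices:

  0-simplices (10): A, B, D, E, F, G, J, L, M, N
  1-simplices (30): AB, AD, AE, AF, AL, AN, BE, BJ, BL, BM, BN, DE, DF, DG, DJ, DL, DM, EF, EG, EJ, EM, FG, GJ, GM, GN, JL, JN, LM, LN, MN
  2-simplices (20): ABE, ABN, ADF, ADL, AEF, ALN, BEM, BJL, BJN, BLM, DEJ, DEM, DFG, DGM, DJL, EFG, EGJ, GJN, GMN, LMN

giving chain groups C_0 ≅ Z^10, C_1 ≅ Z^30, C_2 ≅ Z^20.

The boundary map ∂_1: C_1 → C_0 is given by ∂[p,q] = [q] − [p]. For instance
  ∂BJ = J − B.
The resulting 10×30 matrix has rank 9, and its Smith normal form has invariant factors (1,1,1,1,1,1,1,1,1).

The boundary map ∂_2: C_2 → C_1 maps a triangle to the signed sum of its edges. For instance
  ∂ABE = BE − AE + AB,
  ∂BLM = LM − BM + BL.
This gives a 30×20 integer matrix of rank 20; reducing to Smith normal form yields diagonal entries (1,1,1,1,1,1,1,1,1,1,1,1,1,1,1,1,1,1,1,2).

Computing H_k = (kernel of ∂_k) / (image of ∂_{k+1}):

  H_0: rank C_0 − rank ∂_1 = 10 − 9 = 1, and the invariant factors of ∂_1 are all 1, so H_0 ≅ Z.
  H_1: rank ker ∂_1 − rank ∂_2 = (30 − 9) − 20 = 1, and ∂_2 has invariant factor 2 > 1, so H_1 ≅ Z ⊕ Z/2Z.
  H_2: rank ker ∂_2 − rank ∂_3 = (20 − 20) − 0 = 0, and there is no ∂_3, so H_2 ≅ 0.

H_0 = Z,  H_1 = Z ⊕ Z/2Z,  H_2 = 0.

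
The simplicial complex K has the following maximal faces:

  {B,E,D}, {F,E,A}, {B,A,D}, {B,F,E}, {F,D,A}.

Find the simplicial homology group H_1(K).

H_1 = Z.

Take the total order A < B < D < E < F on the vertex set. Then K (dimension 2) consists of the simplices:

  0-simplices (5): A, B, D, E, F
  1-simplices (10): AB, AD, AE, AF, BD, BE, BF, DE, DF, EF
  2-simplices (5): ABD, ADF, AEF, BDE, BEF

giving chain groups C_0 ≅ Z^5, C_1 ≅ Z^10, C_2 ≅ Z^5.

∂_1: C_1 → C_0 maps an edge to its endpoints' difference, ∂[p,q] = q − p.
As a 5×10 matrix over Z this has rank 4, with invariant factors (1,1,1,1).

The boundary map ∂_2: C_2 → C_1 maps a triangle to the signed sum of its edges. For instance
  ∂ADF = DF − AF + AD,
  ∂AEF = EF − AF + AE.
As a 10×5 matrix over Z this has rank 5, with invariant factors (1,1,1,1,1).

Computing H_k = (kernel of ∂_k) / (image of ∂_{k+1}):

  H_1: rank ker ∂_1 − rank ∂_2 = (10 − 4) − 5 = 1, and the invariant factors of ∂_2 are all 1, so H_1 = Z.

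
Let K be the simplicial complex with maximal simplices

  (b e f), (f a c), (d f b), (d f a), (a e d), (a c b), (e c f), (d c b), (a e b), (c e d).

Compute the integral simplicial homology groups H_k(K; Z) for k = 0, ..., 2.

H_0 ≅ Z,  H_1 ≅ Z/2,  H_2 = 0.

Take the total order a < b < c < d < e < f on the vertex set. Then K (dimension 2) consists of the simplices:

  0-simplices (6): a, b, c, d, e, f
  1-simplices (15): ab, ac, ad, ae, af, bc, bd, be, bf, cd, ce, cf, de, df, ef
  2-simplices (10): abc, abe, acf, ade, adf, bcd, bdf, bef, cde, cef

so the chain groups are C_0 ≅ Z^6, C_1 ≅ Z^15, C_2 ≅ Z^10.

Boundary ∂_1: C_1 → C_0 is given by ∂[p,q] = [q] − [p]. For instance
  ∂bd = d − b.
As a 6×15 matrix over Z this has rank 5, with invariant factors (1,1,1,1,1).

∂_2: C_2 → C_1 acts by ∂[p,q,r] = [q,r] − [p,r] + [p,q]. For instance
  ∂abc = bc − ac + ab,
  ∂adf = df − af + ad.
As a 15×10 matrix over Z this has rank 10, with invariant factors (1,1,1,1,1,1,1,1,1,2).

Reading off H_k = ker ∂_k / im ∂_{k+1}:

  H_0: rank C_0 − rank ∂_1 = 6 − 5 = 1, and the invariant factors of ∂_1 are all 1, so H_0 = Z.
  H_1: rank ker ∂_1 − rank ∂_2 = (15 − 5) − 10 = 0, and ∂_2 has invariant factor 2 > 1, so H_1 = Z/2.
  H_2: rank ker ∂_2 − rank ∂_3 = (10 − 10) − 0 = 0, and there is no ∂_3, so H_2 = 0.

As a check, the Euler characteristic is 6 − 15 + 10 = 1, which agrees with 1 − 0 + 0 = 1.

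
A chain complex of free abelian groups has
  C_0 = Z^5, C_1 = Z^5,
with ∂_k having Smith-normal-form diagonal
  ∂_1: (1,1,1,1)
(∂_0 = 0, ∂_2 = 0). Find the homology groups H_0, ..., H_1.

H_0 ≅ Z,  H_1 ≅ Z.

H_0: b_0 = 5 − 0 − 4 = 1; torsion from ∂_1 factors > 1: none. So H_0 ≅ Z.
H_1: b_1 = 5 − 4 − 0 = 1; torsion from ∂_2 factors > 1: none. So H_1 ≅ Z.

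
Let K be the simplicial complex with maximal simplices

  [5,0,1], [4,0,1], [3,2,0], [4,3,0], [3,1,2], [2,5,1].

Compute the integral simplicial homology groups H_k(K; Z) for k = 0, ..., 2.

Fix the vertex order 0 < 1 < 2 < 3 < 4 < 5 and write every simplex with vertices in increasing order. Then dim K = 2 and the simplices of K are:

  0-simplices (6): [0], [1], [2], [3], [4], [5]
  1-simplices (12): [0,1], [0,2], [0,3], [0,4], [0,5], [1,2], [1,3], [1,4], [1,5], [2,3], [2,5], [3,4]
  2-simplices (6): [0,1,4], [0,1,5], [0,2,3], [0,3,4], [1,2,3], [1,2,5]

Hence C_0 ≅ Z^6, C_1 ≅ Z^12, C_2 ≅ Z^6.

The boundary map ∂_1: C_1 → C_0 maps an edge to its endpoints' difference, ∂[p,q] = q − p.
As a 6×12 matrix over Z this has rank 5, with invariant factors (1,1,1,1,1).

Boundary ∂_2: C_2 → C_1 maps a triangle to the signed sum of its edges. For instance
  ∂[0,3,4] = [3,4] − [0,4] + [0,3],
  ∂[0,1,5] = [1,5] − [0,5] + [0,1].
As a 12×6 matrix over Z this has rank 6, with invariant factors (1,1,1,1,1,1).

Computing H_k = (kernel of ∂_k) / (image of ∂_{k+1}):

  H_0: rank C_0 − rank ∂_1 = 6 − 5 = 1, and the invariant factors of ∂_1 are all 1, so H_0 = Z.
  H_1: rank ker ∂_1 − rank ∂_2 = (12 − 5) − 6 = 1, and the invariant factors of ∂_2 are all 1, so H_1 = Z.
  H_2: rank ker ∂_2 − rank ∂_3 = (6 − 6) − 0 = 0, and there is no ∂_3, so H_2 = 0.

H_0 ≅ Z,  H_1 ≅ Z,  H_2 = 0.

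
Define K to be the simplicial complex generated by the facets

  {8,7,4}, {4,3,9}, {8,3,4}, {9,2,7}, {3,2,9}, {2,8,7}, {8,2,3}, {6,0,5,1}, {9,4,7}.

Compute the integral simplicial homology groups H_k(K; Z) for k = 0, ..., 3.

We work with the vertex ordering 0 < 1 < 2 < 3 < 4 < 5 < 6 < 7 < 8 < 9. The simplices of K, each written with vertices in increasing order, are:

  0-simplices (10): [0], [1], [2], [3], [4], [5], [6], [7], [8], [9]
  1-simplices (18): [0,1], [0,5], [0,6], [1,5], [1,6], [2,3], [2,7], [2,8], [2,9], [3,4], [3,8], [3,9], [4,7], [4,8], [4,9], [5,6], [7,8], [7,9]
  2-simplices (12): [0,1,5], [0,1,6], [0,5,6], [1,5,6], [2,3,8], [2,3,9], [2,7,8], [2,7,9], [3,4,8], [3,4,9], [4,7,8], [4,7,9]
  3-simplices (1): [0,1,5,6]

so the chain groups are C_0 ≅ Z^10, C_1 ≅ Z^18, C_2 ≅ Z^12, C_3 ≅ Z^1.

Boundary ∂_1: C_1 → C_0 maps an edge to its endpoints' difference, ∂[p,q] = q − p. For instance
  ∂[7,8] = [8] − [7].
This gives a 10×18 integer matrix of rank 8; reducing to Smith normal form yields diagonal entries (1,1,1,1,1,1,1,1).

The boundary map ∂_2: C_2 → C_1 maps a triangle to the signed sum of its edges. For instance
  ∂[2,3,9] = [3,9] − [2,9] + [2,3],
  ∂[0,1,5] = [1,5] − [0,5] + [0,1].
The resulting 18×12 matrix has rank 10, and its Smith normal form has invariant factors (1,1,1,1,1,1,1,1,1,1).

Boundary ∂_3: C_3 → C_2 sends each 3-simplex σ to the alternating sum Σ_i (−1)^i (σ with its i-th vertex removed). For instance
  ∂[0,1,5,6] = [1,5,6] − [0,5,6] + [0,1,6] − [0,1,5].
The 12×1 boundary matrix has rank 1 and Smith normal form diag(1).

From H_k ≅ ker(∂_k) / im(∂_{k+1}) we obtain:

  H_0: rank C_0 − rank ∂_1 = 10 − 8 = 2, and the invariant factors of ∂_1 are all 1, so H_0 = Z^2.
  H_1: rank ker ∂_1 − rank ∂_2 = (18 − 8) − 10 = 0, and the invariant factors of ∂_2 are all 1, so H_1 = 0.
  H_2: rank ker ∂_2 − rank ∂_3 = (12 − 10) − 1 = 1, and the invariant factors of ∂_3 are all 1, so H_2 = Z.
  H_3: rank ker ∂_3 − rank ∂_4 = (1 − 1) − 0 = 0, and there is no ∂_4, so H_3 = 0.

H_0 = Z^2,  H_1 = 0,  H_2 = Z,  H_3 = 0.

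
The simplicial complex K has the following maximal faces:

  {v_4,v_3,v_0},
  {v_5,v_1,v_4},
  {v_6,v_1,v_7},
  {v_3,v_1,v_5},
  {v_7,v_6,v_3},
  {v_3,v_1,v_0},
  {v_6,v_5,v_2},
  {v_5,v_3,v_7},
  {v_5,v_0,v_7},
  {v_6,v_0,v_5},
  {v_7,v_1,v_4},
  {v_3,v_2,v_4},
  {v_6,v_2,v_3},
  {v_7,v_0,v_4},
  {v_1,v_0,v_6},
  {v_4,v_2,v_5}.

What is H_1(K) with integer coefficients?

Fix the vertex order v_0 < v_1 < v_2 < v_3 < v_4 < v_5 < v_6 < v_7 and write every simplex with vertices in increasing order. Then dim K = 2 and the simplices of K are:

  0-simplices (8): [v_0], [v_1], [v_2], [v_3], [v_4], [v_5], [v_6], [v_7]
  1-simplices (24): (24 of them)
  2-simplices (16): (16 of them)

giving chain groups C_0 ≅ Z^8, C_1 ≅ Z^24, C_2 ≅ Z^16.

Boundary ∂_1: C_1 → C_0 is given by ∂[p,q] = [q] − [p]. For instance
  ∂[v_0,v_1] = [v_1] − [v_0].
As a 8×24 matrix over Z this has rank 7, with invariant factors (1,1,1,1,1,1,1).

∂_2: C_2 → C_1 sends each 2-simplex [p,q,r] to [q,r] − [p,r] + [p,q]. For instance
  ∂[v_1,v_6,v_7] = [v_6,v_7] − [v_1,v_7] + [v_1,v_6],
  ∂[v_0,v_1,v_6] = [v_1,v_6] − [v_0,v_6] + [v_0,v_1].
The resulting 24×16 matrix has rank 15, and its Smith normal form has invariant factors (1,1,1,1,1,1,1,1,1,1,1,1,1,1,1).

Now H_k = ker ∂_k / im ∂_{k+1}, so:

  H_1: rank ker ∂_1 − rank ∂_2 = (24 − 7) − 15 = 2, and the invariant factors of ∂_2 are all 1, so H_1 = Z^2.

H_1 = Z^2.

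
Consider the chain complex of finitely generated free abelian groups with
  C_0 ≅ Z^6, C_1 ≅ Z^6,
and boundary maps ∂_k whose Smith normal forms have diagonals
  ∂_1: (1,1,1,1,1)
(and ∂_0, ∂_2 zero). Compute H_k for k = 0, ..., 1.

H_0: b_0 = 6 − 0 − 5 = 1; torsion from ∂_1 factors > 1: none. So H_0 ≅ Z.
H_1: b_1 = 6 − 5 − 0 = 1; torsion from ∂_2 factors > 1: none. So H_1 ≅ Z.

H_0 ≅ Z,  H_1 ≅ Z.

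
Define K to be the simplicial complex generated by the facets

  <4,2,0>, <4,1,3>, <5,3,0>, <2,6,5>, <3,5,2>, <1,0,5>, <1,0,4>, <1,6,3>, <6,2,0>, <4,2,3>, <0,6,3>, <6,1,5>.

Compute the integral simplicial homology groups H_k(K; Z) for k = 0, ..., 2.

H_0 = Z,  H_1 = Z/2,  H_2 = 0.

Order the vertices as 0 < 1 < 2 < 3 < 4 < 5 < 6. Listing each simplex with vertices in this order, K has dimension 2 with simplices:

  0-simplices (7): [0], [1], [2], [3], [4], [5], [6]
  1-simplices (18): [0,1], [0,2], [0,3], [0,4], [0,5], [0,6], [1,3], [1,4], [1,5], [1,6], [2,3], [2,4], [2,5], [2,6], [3,4], [3,5], [3,6], [5,6]
  2-simplices (12): [0,1,4], [0,1,5], [0,2,4], [0,2,6], [0,3,5], [0,3,6], [1,3,4], [1,3,6], [1,5,6], [2,3,4], [2,3,5], [2,5,6]

so the chain groups are C_0 ≅ Z^7, C_1 ≅ Z^18, C_2 ≅ Z^12.

The boundary map ∂_1: C_1 → C_0 is given by ∂[p,q] = [q] − [p]. For instance
  ∂[3,5] = [5] − [3].
The resulting 7×18 matrix has rank 6, and its Smith normal form has invariant factors (1,1,1,1,1,1).

∂_2: C_2 → C_1 maps a triangle to the signed sum of its edges. For instance
  ∂[0,2,4] = [2,4] − [0,4] + [0,2],
  ∂[0,1,4] = [1,4] − [0,4] + [0,1].
This gives a 18×12 integer matrix of rank 12; reducing to Smith normal form yields diagonal entries (1,1,1,1,1,1,1,1,1,1,1,2).

From H_k ≅ ker(∂_k) / im(∂_{k+1}) we obtain:

  H_0: rank C_0 − rank ∂_1 = 7 − 6 = 1, and the invariant factors of ∂_1 are all 1, so H_0 ≅ Z.
  H_1: rank ker ∂_1 − rank ∂_2 = (18 − 6) − 12 = 0, and ∂_2 has invariant factor 2 > 1, so H_1 ≅ Z/2.
  H_2: rank ker ∂_2 − rank ∂_3 = (12 − 12) − 0 = 0, and there is no ∂_3, so H_2 ≅ 0.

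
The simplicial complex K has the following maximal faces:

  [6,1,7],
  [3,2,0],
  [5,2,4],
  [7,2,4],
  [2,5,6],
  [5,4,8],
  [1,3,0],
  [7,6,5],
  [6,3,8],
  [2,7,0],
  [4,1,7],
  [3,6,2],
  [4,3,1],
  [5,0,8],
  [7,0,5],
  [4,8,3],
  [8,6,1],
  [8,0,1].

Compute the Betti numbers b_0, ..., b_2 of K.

b_0 = 1, b_1 = 1, b_2 = 0.

Take the total order 0 < 1 < 2 < 3 < 4 < 5 < 6 < 7 < 8 on the vertex set. Then K (dimension 2) consists of the simplices:

  0-simplices (9): [0], [1], [2], [3], [4], [5], [6], [7], [8]
  1-simplices (27): (27 of them)
  2-simplices (18): [0,1,3], [0,1,8], [0,2,3], [0,2,7], [0,5,7], [0,5,8], [1,3,4], [1,4,7], [1,6,7], [1,6,8], [2,3,6], [2,4,5], [2,4,7], [2,5,6], [3,4,8], [3,6,8], [4,5,8], [5,6,7]

so the chain groups are C_0 ≅ Z^9, C_1 ≅ Z^27, C_2 ≅ Z^18.

∂_1: C_1 → C_0 sends each edge [p,q] (with p < q) to q − p.
As a 9×27 matrix over Z this has rank 8, with invariant factors (1,1,1,1,1,1,1,1).

Boundary ∂_2: C_2 → C_1 acts by ∂[p,q,r] = [q,r] − [p,r] + [p,q]. For instance
  ∂[0,1,8] = [1,8] − [0,8] + [0,1],
  ∂[1,4,7] = [4,7] − [1,7] + [1,4].
The resulting 27×18 matrix has rank 18, and its Smith normal form has invariant factors (1,1,1,1,1,1,1,1,1,1,1,1,1,1,1,1,1,2).

Reading off H_k = ker ∂_k / im ∂_{k+1}:

  H_0: rank C_0 − rank ∂_1 = 9 − 8 = 1, and the invariant factors of ∂_1 are all 1, so H_0 = Z.
  H_1: rank ker ∂_1 − rank ∂_2 = (27 − 8) − 18 = 1, and ∂_2 has invariant factor 2 > 1, so H_1 = Z ⊕ Z/2Z.
  H_2: rank ker ∂_2 − rank ∂_3 = (18 − 18) − 0 = 0, and there is no ∂_3, so H_2 = 0.

As a check, the Euler characteristic is 9 − 27 + 18 = 0, which agrees with 1 − 1 + 0 = 0.
(K is a triangulation of the Klein bottle.)

Hence the Betti numbers are b_0 = 1, b_1 = 1, b_2 = 0.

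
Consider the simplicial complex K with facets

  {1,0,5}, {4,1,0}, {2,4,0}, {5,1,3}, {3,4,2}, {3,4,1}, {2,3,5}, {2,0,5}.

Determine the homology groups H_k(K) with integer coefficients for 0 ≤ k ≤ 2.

Order the vertices as 0 < 1 < 2 < 3 < 4 < 5. Listing each simplex with vertices in this order, K has dimension 2 with simplices:

  0-simplices (6): [0], [1], [2], [3], [4], [5]
  1-simplices (12): [0,1], [0,2], [0,4], [0,5], [1,3], [1,4], [1,5], [2,3], [2,4], [2,5], [3,4], [3,5]
  2-simplices (8): [0,1,4], [0,1,5], [0,2,4], [0,2,5], [1,3,4], [1,3,5], [2,3,4], [2,3,5]

giving chain groups C_0 ≅ Z^6, C_1 ≅ Z^12, C_2 ≅ Z^8.

The boundary map ∂_1: C_1 → C_0 sends each edge [p,q] (with p < q) to q − p.
The 6×12 boundary matrix has rank 5 and Smith normal form diag(1,1,1,1,1).

∂_2: C_2 → C_1 acts by ∂[p,q,r] = [q,r] − [p,r] + [p,q]. For instance
  ∂[0,1,4] = [1,4] − [0,4] + [0,1],
  ∂[1,3,4] = [3,4] − [1,4] + [1,3].
The 12×8 boundary matrix has rank 7 and Smith normal form diag(1,1,1,1,1,1,1).

Reading off H_k = ker ∂_k / im ∂_{k+1}:

  H_0: rank C_0 − rank ∂_1 = 6 − 5 = 1, and the invariant factors of ∂_1 are all 1, so H_0 = Z.
  H_1: rank ker ∂_1 − rank ∂_2 = (12 − 5) − 7 = 0, and the invariant factors of ∂_2 are all 1, so H_1 = 0.
  H_2: rank ker ∂_2 − rank ∂_3 = (8 − 7) − 0 = 1, and there is no ∂_3, so H_2 = Z.

As a check, the Euler characteristic is 6 − 12 + 8 = 2, which agrees with 1 − 0 + 1 = 2.
(K is a triangulation of the 2-sphere S^2.)

H_0 = Z,  H_1 = 0,  H_2 = Z.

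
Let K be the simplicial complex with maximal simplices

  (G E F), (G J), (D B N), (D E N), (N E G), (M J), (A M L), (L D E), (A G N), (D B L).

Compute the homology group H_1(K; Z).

Order the vertices as A < B < D < E < F < G < J < L < M < N. Listing each simplex with vertices in this order, K has dimension 2 with simplices:

  0-simplices (10): A, B, D, E, F, G, J, L, M, N
  1-simplices (19): AG, AL, AM, AN, BD, BL, BN, DE, DL, DN, EF, EG, EL, EN, FG, GJ, GN, JM, LM
  2-simplices (8): AGN, ALM, BDL, BDN, DEL, DEN, EFG, EGN

giving chain groups C_0 ≅ Z^10, C_1 ≅ Z^19, C_2 ≅ Z^8.

Boundary ∂_1: C_1 → C_0 is given by ∂[p,q] = [q] − [p].
This gives a 10×19 integer matrix of rank 9; reducing to Smith normal form yields diagonal entries (1,1,1,1,1,1,1,1,1).

The boundary map ∂_2: C_2 → C_1 maps a triangle to the signed sum of its edges. For instance
  ∂BDN = DN − BN + BD,
  ∂BDL = DL − BL + BD.
The 19×8 boundary matrix has rank 8 and Smith normal form diag(1,1,1,1,1,1,1,1).

From H_k ≅ ker(∂_k) / im(∂_{k+1}) we obtain:

  H_1: rank ker ∂_1 − rank ∂_2 = (19 − 9) − 8 = 2, and the invariant factors of ∂_2 are all 1, so H_1 ≅ Z^2.

H_1 = Z^2.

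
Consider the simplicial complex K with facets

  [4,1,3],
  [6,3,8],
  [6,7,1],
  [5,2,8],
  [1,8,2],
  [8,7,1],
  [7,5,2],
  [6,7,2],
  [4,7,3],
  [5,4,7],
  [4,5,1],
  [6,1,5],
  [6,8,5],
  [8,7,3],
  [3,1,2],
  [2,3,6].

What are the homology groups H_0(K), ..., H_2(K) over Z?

Take the total order 1 < 2 < 3 < 4 < 5 < 6 < 7 < 8 on the vertex set. Then K (dimension 2) consists of the simplices:

  0-simplices (8): [1], [2], [3], [4], [5], [6], [7], [8]
  1-simplices (24): (24 of them)
  2-simplices (16): [1,2,3], [1,2,8], [1,3,4], [1,4,5], [1,5,6], [1,6,7], [1,7,8], [2,3,6], [2,5,7], [2,5,8], [2,6,7], [3,4,7], [3,6,8], [3,7,8], [4,5,7], [5,6,8]

so the chain groups are C_0 ≅ Z^8, C_1 ≅ Z^24, C_2 ≅ Z^16.

The boundary map ∂_1: C_1 → C_0 maps an edge to its endpoints' difference, ∂[p,q] = q − p.
This gives a 8×24 integer matrix of rank 7; reducing to Smith normal form yields diagonal entries (1,1,1,1,1,1,1).

Boundary ∂_2: C_2 → C_1 sends each 2-simplex [p,q,r] to [q,r] − [p,r] + [p,q]. For instance
  ∂[1,6,7] = [6,7] − [1,7] + [1,6],
  ∂[1,2,8] = [2,8] − [1,8] + [1,2].
As a 24×16 matrix over Z this has rank 15, with invariant factors (1,1,1,1,1,1,1,1,1,1,1,1,1,1,1).

From H_k ≅ ker(∂_k) / im(∂_{k+1}) we obtain:

  H_0: rank C_0 − rank ∂_1 = 8 − 7 = 1, and the invariant factors of ∂_1 are all 1, so H_0 = Z.
  H_1: rank ker ∂_1 − rank ∂_2 = (24 − 7) − 15 = 2, and the invariant factors of ∂_2 are all 1, so H_1 = Z^2.
  H_2: rank ker ∂_2 − rank ∂_3 = (16 − 15) − 0 = 1, and there is no ∂_3, so H_2 = Z.

(K is a triangulation of the torus T^2.)

H_0 ≅ Z,  H_1 ≅ Z^2,  H_2 ≅ Z.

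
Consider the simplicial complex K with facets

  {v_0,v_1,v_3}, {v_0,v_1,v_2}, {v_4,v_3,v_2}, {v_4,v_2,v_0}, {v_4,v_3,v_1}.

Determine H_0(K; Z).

Order the vertices as v_0 < v_1 < v_2 < v_3 < v_4. Listing each simplex with vertices in this order, K has dimension 2 with simplices:

  0-simplices (5): [v_0], [v_1], [v_2], [v_3], [v_4]
  1-simplices (10): [v_0,v_1], [v_0,v_2], [v_0,v_3], [v_0,v_4], [v_1,v_2], [v_1,v_3], [v_1,v_4], [v_2,v_3], [v_2,v_4], [v_3,v_4]
  2-simplices (5): [v_0,v_1,v_2], [v_0,v_1,v_3], [v_0,v_2,v_4], [v_1,v_3,v_4], [v_2,v_3,v_4]

so the chain groups are C_0 ≅ Z^5, C_1 ≅ Z^10, C_2 ≅ Z^5.

The boundary map ∂_1: C_1 → C_0 sends each edge [p,q] (with p < q) to q − p.
As a 5×10 matrix over Z this has rank 4, with invariant factors (1,1,1,1).

∂_2: C_2 → C_1 maps a triangle to the signed sum of its edges. For instance
  ∂[v_1,v_3,v_4] = [v_3,v_4] − [v_1,v_4] + [v_1,v_3],
  ∂[v_0,v_1,v_2] = [v_1,v_2] − [v_0,v_2] + [v_0,v_1].
The resulting 10×5 matrix has rank 5, and its Smith normal form has invariant factors (1,1,1,1,1).

From H_k ≅ ker(∂_k) / im(∂_{k+1}) we obtain:

  H_0: rank C_0 − rank ∂_1 = 5 − 4 = 1, and the invariant factors of ∂_1 are all 1, so H_0 ≅ Z.

H_0 = Z.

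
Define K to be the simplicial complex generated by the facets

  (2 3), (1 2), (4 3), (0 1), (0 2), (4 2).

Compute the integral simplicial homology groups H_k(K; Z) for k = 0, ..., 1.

H_0 ≅ Z,  H_1 ≅ Z^2.

Take the total order 0 < 1 < 2 < 3 < 4 on the vertex set. Then K (dimension 1) consists of the simplices:

  0-simplices (5): [0], [1], [2], [3], [4]
  1-simplices (6): [0,1], [0,2], [1,2], [2,3], [2,4], [3,4]

so the chain groups are C_0 ≅ Z^5, C_1 ≅ Z^6.

The boundary map ∂_1: C_1 → C_0 maps an edge to its endpoints' difference, ∂[p,q] = q − p. For instance
  ∂[0,2] = [2] − [0].
As a 5×6 matrix over Z this has rank 4, with invariant factors (1,1,1,1).

Now H_k = ker ∂_k / im ∂_{k+1}, so:

  H_0: rank C_0 − rank ∂_1 = 5 − 4 = 1, and the invariant factors of ∂_1 are all 1, so H_0 ≅ Z.
  H_1: rank ker ∂_1 − rank ∂_2 = (6 − 4) − 0 = 2, and there is no ∂_2, so H_1 ≅ Z^2.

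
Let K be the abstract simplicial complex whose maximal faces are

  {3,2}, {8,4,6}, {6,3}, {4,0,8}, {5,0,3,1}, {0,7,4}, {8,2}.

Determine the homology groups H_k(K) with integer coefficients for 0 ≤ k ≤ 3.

We work with the vertex ordering 0 < 1 < 2 < 3 < 4 < 5 < 6 < 7 < 8. The simplices of K, each written with vertices in increasing order, are:

  0-simplices (9): [0], [1], [2], [3], [4], [5], [6], [7], [8]
  1-simplices (16): [0,1], [0,3], [0,4], [0,5], [0,7], [0,8], [1,3], [1,5], [2,3], [2,8], [3,5], [3,6], [4,6], [4,7], [4,8], [6,8]
  2-simplices (7): [0,1,3], [0,1,5], [0,3,5], [0,4,7], [0,4,8], [1,3,5], [4,6,8]
  3-simplices (1): [0,1,3,5]

so the chain groups are C_0 ≅ Z^9, C_1 ≅ Z^16, C_2 ≅ Z^7, C_3 ≅ Z^1.

Boundary ∂_1: C_1 → C_0 sends each edge [p,q] (with p < q) to q − p. For instance
  ∂[4,6] = [6] − [4].
This gives a 9×16 integer matrix of rank 8; reducing to Smith normal form yields diagonal entries (1,1,1,1,1,1,1,1).

∂_2: C_2 → C_1 sends each 2-simplex [p,q,r] to [q,r] − [p,r] + [p,q]. For instance
  ∂[0,4,8] = [4,8] − [0,8] + [0,4],
  ∂[0,3,5] = [3,5] − [0,5] + [0,3].
This gives a 16×7 integer matrix of rank 6; reducing to Smith normal form yields diagonal entries (1,1,1,1,1,1).

∂_3: C_3 → C_2 sends each 3-simplex σ to the alternating sum Σ_i (−1)^i (σ with its i-th vertex removed). For instance
  ∂[0,1,3,5] = [1,3,5] − [0,3,5] + [0,1,5] − [0,1,3].
The 7×1 boundary matrix has rank 1 and Smith normal form diag(1).

From H_k ≅ ker(∂_k) / im(∂_{k+1}) we obtain:

  H_0: rank C_0 − rank ∂_1 = 9 − 8 = 1, and the invariant factors of ∂_1 are all 1, so H_0 ≅ Z.
  H_1: rank ker ∂_1 − rank ∂_2 = (16 − 8) − 6 = 2, and the invariant factors of ∂_2 are all 1, so H_1 ≅ Z^2.
  H_2: rank ker ∂_2 − rank ∂_3 = (7 − 6) − 1 = 0, and the invariant factors of ∂_3 are all 1, so H_2 ≅ 0.
  H_3: rank ker ∂_3 − rank ∂_4 = (1 − 1) − 0 = 0, and there is no ∂_4, so H_3 ≅ 0.

As a check, the Euler characteristic is 9 − 16 + 7 − 1 = -1, which agrees with 1 − 2 + 0 − 0 = -1.

H_0 ≅ Z,  H_1 ≅ Z^2,  H_2 = 0,  H_3 = 0.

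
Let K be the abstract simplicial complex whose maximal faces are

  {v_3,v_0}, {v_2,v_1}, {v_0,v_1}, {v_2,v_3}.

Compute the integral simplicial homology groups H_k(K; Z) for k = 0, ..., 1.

H_0 ≅ Z,  H_1 ≅ Z.

Take the total order v_0 < v_1 < v_2 < v_3 on the vertex set. Then K (dimension 1) consists of the simplices:

  0-simplices (4): [v_0], [v_1], [v_2], [v_3]
  1-simplices (4): [v_0,v_1], [v_0,v_3], [v_1,v_2], [v_2,v_3]

Hence C_0 ≅ Z^4, C_1 ≅ Z^4.

∂_1: C_1 → C_0 sends each edge [p,q] (with p < q) to q − p. For instance
  ∂[v_2,v_3] = [v_3] − [v_2].
This gives a 4×4 integer matrix of rank 3; reducing to Smith normal form yields diagonal entries (1,1,1).

Reading off H_k = ker ∂_k / im ∂_{k+1}:

  H_0: rank C_0 − rank ∂_1 = 4 − 3 = 1, and the invariant factors of ∂_1 are all 1, so H_0 = Z.
  H_1: rank ker ∂_1 − rank ∂_2 = (4 − 3) − 0 = 1, and there is no ∂_2, so H_1 = Z.

As a check, the Euler characteristic is 4 − 4 = 0, which agrees with 1 − 1 = 0.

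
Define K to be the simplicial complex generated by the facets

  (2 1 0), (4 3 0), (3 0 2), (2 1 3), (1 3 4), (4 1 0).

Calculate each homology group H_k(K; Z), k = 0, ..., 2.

Order the vertices as 0 < 1 < 2 < 3 < 4. Listing each simplex with vertices in this order, K has dimension 2 with simplices:

  0-simplices (5): [0], [1], [2], [3], [4]
  1-simplices (9): [0,1], [0,2], [0,3], [0,4], [1,2], [1,3], [1,4], [2,3], [3,4]
  2-simplices (6): [0,1,2], [0,1,4], [0,2,3], [0,3,4], [1,2,3], [1,3,4]

so the chain groups are C_0 ≅ Z^5, C_1 ≅ Z^9, C_2 ≅ Z^6.

Boundary ∂_1: C_1 → C_0 is given by ∂[p,q] = [q] − [p].
As a 5×9 matrix over Z this has rank 4, with invariant factors (1,1,1,1).

Boundary ∂_2: C_2 → C_1 acts by ∂[p,q,r] = [q,r] − [p,r] + [p,q]. For instance
  ∂[0,3,4] = [3,4] − [0,4] + [0,3],
  ∂[1,3,4] = [3,4] − [1,4] + [1,3].
This gives a 9×6 integer matrix of rank 5; reducing to Smith normal form yields diagonal entries (1,1,1,1,1).

Computing H_k = (kernel of ∂_k) / (image of ∂_{k+1}):

  H_0: rank C_0 − rank ∂_1 = 5 − 4 = 1, and the invariant factors of ∂_1 are all 1, so H_0 = Z.
  H_1: rank ker ∂_1 − rank ∂_2 = (9 − 4) − 5 = 0, and the invariant factors of ∂_2 are all 1, so H_1 = 0.
  H_2: rank ker ∂_2 − rank ∂_3 = (6 − 5) − 0 = 1, and there is no ∂_3, so H_2 = Z.

As a check, the Euler characteristic is 5 − 9 + 6 = 2, which agrees with 1 − 0 + 1 = 2.

H_0 ≅ Z,  H_1 = 0,  H_2 ≅ Z.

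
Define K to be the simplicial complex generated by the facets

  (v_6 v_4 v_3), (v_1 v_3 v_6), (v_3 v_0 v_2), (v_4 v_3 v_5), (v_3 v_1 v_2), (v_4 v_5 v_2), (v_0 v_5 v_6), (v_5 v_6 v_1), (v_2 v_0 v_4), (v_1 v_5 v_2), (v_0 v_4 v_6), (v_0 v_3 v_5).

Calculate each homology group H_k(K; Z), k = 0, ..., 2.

Fix the vertex order v_0 < v_1 < v_2 < v_3 < v_4 < v_5 < v_6 and write every simplex with vertices in increasing order. Then dim K = 2 and the simplices of K are:

  0-simplices (7): [v_0], [v_1], [v_2], [v_3], [v_4], [v_5], [v_6]
  1-simplices (18): (18 of them)
  2-simplices (12): (12 of them)

Hence C_0 ≅ Z^7, C_1 ≅ Z^18, C_2 ≅ Z^12.

The boundary map ∂_1: C_1 → C_0 maps an edge to its endpoints' difference, ∂[p,q] = q − p. For instance
  ∂[v_1,v_2] = [v_2] − [v_1].
As a 7×18 matrix over Z this has rank 6, with invariant factors (1,1,1,1,1,1).

Boundary ∂_2: C_2 → C_1 acts by ∂[p,q,r] = [q,r] − [p,r] + [p,q]. For instance
  ∂[v_0,v_4,v_6] = [v_4,v_6] − [v_0,v_6] + [v_0,v_4],
  ∂[v_0,v_5,v_6] = [v_5,v_6] − [v_0,v_6] + [v_0,v_5].
This gives a 18×12 integer matrix of rank 12; reducing to Smith normal form yields diagonal entries (1,1,1,1,1,1,1,1,1,1,1,2).

From H_k ≅ ker(∂_k) / im(∂_{k+1}) we obtain:

  H_0: rank C_0 − rank ∂_1 = 7 − 6 = 1, and the invariant factors of ∂_1 are all 1, so H_0 = Z.
  H_1: rank ker ∂_1 − rank ∂_2 = (18 − 6) − 12 = 0, and ∂_2 has invariant factor 2 > 1, so H_1 = Z/2Z.
  H_2: rank ker ∂_2 − rank ∂_3 = (12 − 12) − 0 = 0, and there is no ∂_3, so H_2 = 0.

(K is a triangulation of the real projective plane RP^2.)

H_0 = Z,  H_1 = Z/2Z,  H_2 = 0.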